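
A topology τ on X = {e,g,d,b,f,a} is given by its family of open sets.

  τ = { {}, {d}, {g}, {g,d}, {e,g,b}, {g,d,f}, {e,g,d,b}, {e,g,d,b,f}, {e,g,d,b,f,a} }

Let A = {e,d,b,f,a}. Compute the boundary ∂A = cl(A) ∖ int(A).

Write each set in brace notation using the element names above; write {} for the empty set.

open subsets of A: {}, {d}; so int(A) = {d}
closure: X∖int(X∖A) = X∖{g} = {e,d,b,f,a}
∂A = {e,d,b,f,a} minus {d} = {e,b,f,a}

{e,b,f,a}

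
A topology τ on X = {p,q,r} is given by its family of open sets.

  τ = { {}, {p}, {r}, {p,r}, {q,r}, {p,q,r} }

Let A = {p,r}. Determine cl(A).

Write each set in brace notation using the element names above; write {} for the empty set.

{p,q,r}

closure: X∖int(X∖A) = X∖{} = {p,q,r}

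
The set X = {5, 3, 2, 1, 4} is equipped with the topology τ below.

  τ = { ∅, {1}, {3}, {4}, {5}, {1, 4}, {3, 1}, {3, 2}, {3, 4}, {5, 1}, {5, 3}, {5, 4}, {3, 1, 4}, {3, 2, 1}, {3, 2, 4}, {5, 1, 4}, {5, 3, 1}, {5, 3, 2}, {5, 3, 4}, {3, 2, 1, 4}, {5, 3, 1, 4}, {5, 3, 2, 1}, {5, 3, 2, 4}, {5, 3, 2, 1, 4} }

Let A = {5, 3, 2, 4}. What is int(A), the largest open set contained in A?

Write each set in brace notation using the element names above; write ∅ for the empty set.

opens ⊆ A: ∅, {4}, {5}, {3}, {3, 4}, {3, 2}, {5, 3}, {5, 4}, {5, 3, 2}, {5, 3, 4}, {3, 2, 4}, {5, 3, 2, 4}; union → int = {5, 3, 2, 4}

{5, 3, 2, 4}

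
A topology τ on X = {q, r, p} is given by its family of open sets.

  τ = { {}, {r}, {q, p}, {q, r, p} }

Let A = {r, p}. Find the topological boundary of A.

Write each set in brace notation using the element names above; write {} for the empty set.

opens ⊆ A: {}, {r}; union → int = {r}
complement {q}; its interior {}; cl(A) = X∖{} = {q, r, p}
boundary = {q, r, p} ∖ {r} = {q, p}

{q, p}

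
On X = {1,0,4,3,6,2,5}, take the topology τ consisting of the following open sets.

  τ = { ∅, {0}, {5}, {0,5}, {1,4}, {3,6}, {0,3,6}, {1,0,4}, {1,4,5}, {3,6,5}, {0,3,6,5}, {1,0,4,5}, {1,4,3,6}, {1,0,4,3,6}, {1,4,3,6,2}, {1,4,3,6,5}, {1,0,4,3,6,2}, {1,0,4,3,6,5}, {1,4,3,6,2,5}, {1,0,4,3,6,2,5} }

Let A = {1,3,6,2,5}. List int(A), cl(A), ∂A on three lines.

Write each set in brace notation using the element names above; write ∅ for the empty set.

interior: largest open inside A is {3,6,5} (from ∅, {5}, {3,6}, {3,6,5})
cl via duality: int({0,4}) = {0}, so X∖{0} = {1,4,3,6,2,5}
cl∖int = {1,4,2}

int(A) = {3,6,5}
cl(A)  = {1,4,3,6,2,5}
∂A     = {1,4,2}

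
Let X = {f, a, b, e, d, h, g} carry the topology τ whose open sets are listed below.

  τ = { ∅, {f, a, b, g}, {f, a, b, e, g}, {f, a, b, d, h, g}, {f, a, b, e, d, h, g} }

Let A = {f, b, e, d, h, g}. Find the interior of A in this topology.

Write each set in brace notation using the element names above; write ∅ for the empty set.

interior: largest open inside A is ∅ (from ∅)

∅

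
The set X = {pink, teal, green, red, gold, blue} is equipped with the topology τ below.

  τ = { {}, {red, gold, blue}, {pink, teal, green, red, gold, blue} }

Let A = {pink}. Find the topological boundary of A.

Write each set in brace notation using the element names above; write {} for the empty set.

opens ⊆ A: {}; union → int = {}
complement {teal, green, red, gold, blue}; its interior {red, gold, blue}; cl(A) = X∖{red, gold, blue} = {pink, teal, green}
boundary = {pink, teal, green} ∖ {} = {pink, teal, green}

{pink, teal, green}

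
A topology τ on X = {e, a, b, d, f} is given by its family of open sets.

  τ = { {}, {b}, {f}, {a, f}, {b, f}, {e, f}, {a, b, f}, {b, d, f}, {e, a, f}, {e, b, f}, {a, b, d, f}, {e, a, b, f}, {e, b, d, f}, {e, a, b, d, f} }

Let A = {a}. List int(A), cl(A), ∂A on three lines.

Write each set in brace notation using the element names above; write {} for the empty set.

opens ⊆ A: {}; union → int = {}
complement {e, b, d, f}; its interior {e, b, d, f}; cl(A) = X∖{e, b, d, f} = {a}
boundary = {a} ∖ {} = {a}

int(A) = {}
cl(A)  = {a}
∂A     = {a}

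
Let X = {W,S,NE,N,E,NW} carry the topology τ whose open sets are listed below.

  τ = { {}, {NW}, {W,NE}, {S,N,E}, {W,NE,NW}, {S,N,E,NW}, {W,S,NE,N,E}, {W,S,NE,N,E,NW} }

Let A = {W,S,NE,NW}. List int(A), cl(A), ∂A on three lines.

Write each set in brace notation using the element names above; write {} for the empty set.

int(A) = {W,NE,NW}
cl(A)  = {W,S,NE,N,E,NW}
∂A     = {S,N,E}

opens ⊆ A: {}, {NW}, {W,NE}, {W,NE,NW}; union → int = {W,NE,NW}
complement {N,E}; its interior {}; cl(A) = X∖{} = {W,S,NE,N,E,NW}
boundary = {W,S,NE,N,E,NW} ∖ {W,NE,NW} = {S,N,E}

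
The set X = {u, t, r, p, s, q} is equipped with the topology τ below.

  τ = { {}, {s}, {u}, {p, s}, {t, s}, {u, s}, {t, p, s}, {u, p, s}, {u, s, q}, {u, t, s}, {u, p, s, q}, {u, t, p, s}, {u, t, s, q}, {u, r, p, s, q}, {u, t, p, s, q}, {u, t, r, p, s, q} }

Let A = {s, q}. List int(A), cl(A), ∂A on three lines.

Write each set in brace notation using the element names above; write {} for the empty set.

int(A) = {s}
cl(A)  = {t, r, p, s, q}
∂A     = {t, r, p, q}

opens ⊆ A: {}, {s}; union → int = {s}
complement {u, t, r, p}; its interior {u}; cl(A) = X∖{u} = {t, r, p, s, q}
boundary = {t, r, p, s, q} ∖ {s} = {t, r, p, q}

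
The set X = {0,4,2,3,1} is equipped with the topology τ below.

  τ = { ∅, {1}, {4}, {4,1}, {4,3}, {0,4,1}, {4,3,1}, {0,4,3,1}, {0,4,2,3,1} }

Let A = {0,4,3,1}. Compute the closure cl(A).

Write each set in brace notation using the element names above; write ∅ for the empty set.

cl via duality: int({2}) = ∅, so X∖∅ = {0,4,2,3,1}

{0,4,2,3,1}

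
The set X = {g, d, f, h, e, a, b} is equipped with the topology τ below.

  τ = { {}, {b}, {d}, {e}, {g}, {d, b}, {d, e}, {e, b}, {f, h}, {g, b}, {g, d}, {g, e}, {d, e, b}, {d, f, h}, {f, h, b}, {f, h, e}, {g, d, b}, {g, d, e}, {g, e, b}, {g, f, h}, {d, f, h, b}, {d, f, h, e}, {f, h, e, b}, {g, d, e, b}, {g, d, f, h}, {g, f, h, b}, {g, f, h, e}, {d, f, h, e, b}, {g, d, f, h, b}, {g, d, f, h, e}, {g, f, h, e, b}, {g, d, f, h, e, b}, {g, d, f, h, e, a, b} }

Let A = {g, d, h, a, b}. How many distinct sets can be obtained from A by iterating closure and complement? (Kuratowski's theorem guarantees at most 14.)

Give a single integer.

10

cl via duality: int({f, e}) = {e}, so X∖{e} = {g, d, f, h, a, b}
Write k for closure, c for complement:
  1. A     = {g, d, h, a, b}
  2. kA    = {g, d, f, h, a, b}
  3. cA    = {f, e}
  4. ckA   = {e}
  5. kcA   = {f, h, e, a}
  6. kckA  = {e, a}
  7. ckcA  = {g, d, b}
  8. ckckA = {g, d, f, h, b}
  9. kckcA = {g, d, a, b}
  10. ckckcA = {f, h, e}
applying k or c yields no new set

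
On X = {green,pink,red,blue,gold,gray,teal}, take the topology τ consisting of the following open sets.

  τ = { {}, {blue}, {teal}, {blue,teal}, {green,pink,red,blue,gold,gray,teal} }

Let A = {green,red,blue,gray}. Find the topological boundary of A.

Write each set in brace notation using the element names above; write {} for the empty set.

{green,pink,red,gold,gray}

interior: largest open inside A is {blue} (from {}, {blue})
cl via duality: int({pink,gold,teal}) = {teal}, so X∖{teal} = {green,pink,red,blue,gold,gray}
cl∖int = {green,pink,red,gold,gray}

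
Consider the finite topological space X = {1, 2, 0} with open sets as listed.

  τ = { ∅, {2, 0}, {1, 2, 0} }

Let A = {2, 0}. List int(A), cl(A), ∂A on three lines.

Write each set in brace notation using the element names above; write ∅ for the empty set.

int(A) = {2, 0}
cl(A)  = {1, 2, 0}
∂A     = {1}

open subsets of A: ∅, {2, 0}; so int(A) = {2, 0}
closure: X∖int(X∖A) = X∖∅ = {1, 2, 0}
∂A = {1, 2, 0} minus {2, 0} = {1}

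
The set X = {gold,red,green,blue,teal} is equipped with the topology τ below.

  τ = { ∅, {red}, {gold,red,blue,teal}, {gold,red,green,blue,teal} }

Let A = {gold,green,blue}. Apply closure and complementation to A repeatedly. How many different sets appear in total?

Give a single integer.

6

complement {red,teal}; its interior {red}; cl(A) = X∖{red} = {gold,green,blue,teal}
With k = closure, c = complement:
  1. A     = {gold,green,blue}
  2. kA    = {gold,green,blue,teal}
  3. cA    = {red,teal}
  4. ckA   = {red}
  5. kcA   = {gold,red,green,blue,teal}
  6. ckcA  = ∅
k, c of each give nothing new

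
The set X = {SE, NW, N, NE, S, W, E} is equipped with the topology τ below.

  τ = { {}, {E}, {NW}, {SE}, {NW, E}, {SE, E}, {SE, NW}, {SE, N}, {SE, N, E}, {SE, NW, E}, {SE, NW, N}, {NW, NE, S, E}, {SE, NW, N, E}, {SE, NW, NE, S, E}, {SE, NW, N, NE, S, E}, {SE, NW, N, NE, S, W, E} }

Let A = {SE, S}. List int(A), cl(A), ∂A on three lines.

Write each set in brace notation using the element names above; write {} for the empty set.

int(A) = {SE}
cl(A)  = {SE, N, NE, S, W}
∂A     = {N, NE, S, W}

interior: largest open inside A is {SE} (from {}, {SE})
cl via duality: int({NW, N, NE, W, E}) = {NW, E}, so X∖{NW, E} = {SE, N, NE, S, W}
cl∖int = {N, NE, S, W}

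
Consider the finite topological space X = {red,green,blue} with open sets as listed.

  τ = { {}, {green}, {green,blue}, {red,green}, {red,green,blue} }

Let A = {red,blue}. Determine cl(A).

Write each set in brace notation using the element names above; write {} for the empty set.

{red,blue}

cl via duality: int({green}) = {green}, so X∖{green} = {red,blue}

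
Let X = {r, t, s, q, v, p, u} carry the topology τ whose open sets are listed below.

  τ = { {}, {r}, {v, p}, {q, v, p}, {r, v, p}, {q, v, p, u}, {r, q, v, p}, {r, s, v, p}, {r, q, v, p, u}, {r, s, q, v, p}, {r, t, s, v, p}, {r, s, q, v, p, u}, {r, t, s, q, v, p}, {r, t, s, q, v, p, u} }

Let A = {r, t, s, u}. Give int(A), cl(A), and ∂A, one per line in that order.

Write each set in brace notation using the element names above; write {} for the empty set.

int(A) = {r}
cl(A)  = {r, t, s, u}
∂A     = {t, s, u}

opens ⊆ A: {}, {r}; union → int = {r}
complement {q, v, p}; its interior {q, v, p}; cl(A) = X∖{q, v, p} = {r, t, s, u}
boundary = {r, t, s, u} ∖ {r} = {t, s, u}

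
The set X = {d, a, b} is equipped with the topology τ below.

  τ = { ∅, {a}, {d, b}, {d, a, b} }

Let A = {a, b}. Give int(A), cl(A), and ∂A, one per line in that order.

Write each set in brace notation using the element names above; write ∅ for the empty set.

opens ⊆ A: ∅, {a}; union → int = {a}
complement {d}; its interior ∅; cl(A) = X∖∅ = {d, a, b}
boundary = {d, a, b} ∖ {a} = {d, b}

int(A) = {a}
cl(A)  = {d, a, b}
∂A     = {d, b}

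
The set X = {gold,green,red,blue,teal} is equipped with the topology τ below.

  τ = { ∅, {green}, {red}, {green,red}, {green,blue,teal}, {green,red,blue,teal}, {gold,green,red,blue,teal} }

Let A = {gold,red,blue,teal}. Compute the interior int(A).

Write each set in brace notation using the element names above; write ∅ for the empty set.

opens ⊆ A: ∅, {red}; union → int = {red}

{red}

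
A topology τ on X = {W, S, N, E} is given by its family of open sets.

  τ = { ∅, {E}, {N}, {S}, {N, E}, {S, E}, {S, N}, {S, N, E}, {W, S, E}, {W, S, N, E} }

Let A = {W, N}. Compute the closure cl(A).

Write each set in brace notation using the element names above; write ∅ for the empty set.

cl via duality: int({S, E}) = {S, E}, so X∖{S, E} = {W, N}

{W, N}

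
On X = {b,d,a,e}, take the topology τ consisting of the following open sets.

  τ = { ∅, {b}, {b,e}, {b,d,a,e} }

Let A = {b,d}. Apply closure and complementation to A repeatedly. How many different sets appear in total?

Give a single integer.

6

complement {a,e}; its interior ∅; cl(A) = X∖∅ = {b,d,a,e}
With k = closure, c = complement:
  1. A     = {b,d}
  2. kA    = {b,d,a,e}
  3. cA    = {a,e}
  4. ckA   = ∅
  5. kcA   = {d,a,e}
  6. ckcA  = {b}
k, c of each give nothing new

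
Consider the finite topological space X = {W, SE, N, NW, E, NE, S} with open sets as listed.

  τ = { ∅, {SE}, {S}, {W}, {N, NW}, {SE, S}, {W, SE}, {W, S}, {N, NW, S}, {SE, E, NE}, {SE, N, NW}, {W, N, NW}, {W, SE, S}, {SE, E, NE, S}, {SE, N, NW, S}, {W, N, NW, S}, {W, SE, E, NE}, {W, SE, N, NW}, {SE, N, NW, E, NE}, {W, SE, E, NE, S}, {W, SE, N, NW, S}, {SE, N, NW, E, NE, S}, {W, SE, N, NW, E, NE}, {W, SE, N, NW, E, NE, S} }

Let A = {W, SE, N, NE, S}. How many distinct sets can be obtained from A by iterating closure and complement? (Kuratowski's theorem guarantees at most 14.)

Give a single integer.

closure: X∖int(X∖A) = X∖∅ = {W, SE, N, NW, E, NE, S}
Let k=closure and c=complement:
  1. A     = {W, SE, N, NE, S}
  2. kA    = {W, SE, N, NW, E, NE, S}
  3. cA    = {NW, E}
  4. ckA   = ∅
  5. kcA   = {N, NW, E, NE}
  6. ckcA  = {W, SE, S}
  7. kckcA = {W, SE, E, NE, S}
  8. ckckcA = {N, NW}
— saturated at 8

8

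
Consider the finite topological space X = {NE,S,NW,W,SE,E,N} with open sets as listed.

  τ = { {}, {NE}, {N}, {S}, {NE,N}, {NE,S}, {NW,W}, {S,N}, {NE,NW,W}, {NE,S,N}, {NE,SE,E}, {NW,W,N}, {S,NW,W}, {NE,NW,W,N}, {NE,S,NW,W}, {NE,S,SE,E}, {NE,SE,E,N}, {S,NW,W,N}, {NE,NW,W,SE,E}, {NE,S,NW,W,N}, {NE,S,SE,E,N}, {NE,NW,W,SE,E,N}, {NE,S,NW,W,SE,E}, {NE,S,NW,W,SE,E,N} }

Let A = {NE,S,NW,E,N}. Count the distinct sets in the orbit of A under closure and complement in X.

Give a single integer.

8

closure: X∖int(X∖A) = X∖{} = {NE,S,NW,W,SE,E,N}
Let k=closure and c=complement:
  1. A     = {NE,S,NW,E,N}
  2. kA    = {NE,S,NW,W,SE,E,N}
  3. cA    = {W,SE}
  4. ckA   = {}
  5. kcA   = {NW,W,SE,E}
  6. ckcA  = {NE,S,N}
  7. kckcA = {NE,S,SE,E,N}
  8. ckckcA = {NW,W}
— saturated at 8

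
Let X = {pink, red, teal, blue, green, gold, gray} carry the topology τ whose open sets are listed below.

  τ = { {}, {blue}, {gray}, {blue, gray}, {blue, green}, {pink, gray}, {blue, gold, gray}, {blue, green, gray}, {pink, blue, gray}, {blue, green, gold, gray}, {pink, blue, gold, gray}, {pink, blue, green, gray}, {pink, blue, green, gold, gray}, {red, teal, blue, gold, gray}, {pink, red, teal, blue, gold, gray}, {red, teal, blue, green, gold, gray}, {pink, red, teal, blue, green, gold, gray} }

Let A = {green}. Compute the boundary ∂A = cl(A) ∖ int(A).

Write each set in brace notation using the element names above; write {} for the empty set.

U open, U⊆A: {}. int(A) = ⋃ = {}
X∖A={pink, red, teal, blue, gold, gray}, int(X∖A)={pink, red, teal, blue, gold, gray}, hence cl(A)={green}
∂A: remove int from cl → {green}

{green}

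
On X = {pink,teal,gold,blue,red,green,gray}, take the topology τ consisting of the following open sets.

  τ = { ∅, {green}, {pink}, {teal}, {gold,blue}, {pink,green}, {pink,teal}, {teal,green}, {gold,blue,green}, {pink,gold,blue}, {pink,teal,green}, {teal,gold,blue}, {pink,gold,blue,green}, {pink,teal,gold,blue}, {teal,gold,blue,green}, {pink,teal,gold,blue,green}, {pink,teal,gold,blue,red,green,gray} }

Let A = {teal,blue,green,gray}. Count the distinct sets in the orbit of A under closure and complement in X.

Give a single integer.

10

cl via duality: int({pink,gold,red}) = {pink}, so X∖{pink} = {teal,gold,blue,red,green,gray}
Write k for closure, c for complement:
  1. A     = {teal,blue,green,gray}
  2. kA    = {teal,gold,blue,red,green,gray}
  3. cA    = {pink,gold,red}
  4. ckA   = {pink}
  5. kcA   = {pink,gold,blue,red,gray}
  6. kckA  = {pink,red,gray}
  7. ckcA  = {teal,green}
  8. ckckA = {teal,gold,blue,green}
  9. kckcA = {teal,red,green,gray}
  10. ckckcA = {pink,gold,blue}
applying k or c yields no new set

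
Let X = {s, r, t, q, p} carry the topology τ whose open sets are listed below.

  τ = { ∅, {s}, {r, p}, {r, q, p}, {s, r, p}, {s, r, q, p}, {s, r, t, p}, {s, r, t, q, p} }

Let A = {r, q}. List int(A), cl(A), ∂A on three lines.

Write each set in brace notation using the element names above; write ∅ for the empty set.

int(A) = ∅
cl(A)  = {r, t, q, p}
∂A     = {r, t, q, p}

open subsets of A: ∅; so int(A) = ∅
closure: X∖int(X∖A) = X∖{s} = {r, t, q, p}
∂A = {r, t, q, p} minus ∅ = {r, t, q, p}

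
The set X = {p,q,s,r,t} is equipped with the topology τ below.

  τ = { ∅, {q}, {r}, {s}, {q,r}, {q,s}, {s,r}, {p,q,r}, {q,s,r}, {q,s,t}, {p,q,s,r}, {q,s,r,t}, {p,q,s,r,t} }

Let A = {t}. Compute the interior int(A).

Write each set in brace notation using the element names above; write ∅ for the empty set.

opens ⊆ A: ∅; union → int = ∅

∅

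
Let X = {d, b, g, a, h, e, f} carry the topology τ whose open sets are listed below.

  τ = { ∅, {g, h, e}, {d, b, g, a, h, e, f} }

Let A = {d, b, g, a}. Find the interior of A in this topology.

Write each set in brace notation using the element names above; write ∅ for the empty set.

∅

opens ⊆ A: ∅; union → int = ∅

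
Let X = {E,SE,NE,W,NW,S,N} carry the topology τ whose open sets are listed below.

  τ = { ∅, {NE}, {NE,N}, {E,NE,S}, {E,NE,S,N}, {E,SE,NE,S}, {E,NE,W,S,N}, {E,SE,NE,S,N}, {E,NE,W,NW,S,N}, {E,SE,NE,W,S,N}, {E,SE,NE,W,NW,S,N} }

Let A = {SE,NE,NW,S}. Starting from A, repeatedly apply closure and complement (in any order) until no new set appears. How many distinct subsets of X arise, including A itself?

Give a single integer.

6

closure: X∖int(X∖A) = X∖∅ = {E,SE,NE,W,NW,S,N}
Let k=closure and c=complement:
  1. A     = {SE,NE,NW,S}
  2. kA    = {E,SE,NE,W,NW,S,N}
  3. cA    = {E,W,N}
  4. ckA   = ∅
  5. kcA   = {E,SE,W,NW,S,N}
  6. ckcA  = {NE}
— saturated at 6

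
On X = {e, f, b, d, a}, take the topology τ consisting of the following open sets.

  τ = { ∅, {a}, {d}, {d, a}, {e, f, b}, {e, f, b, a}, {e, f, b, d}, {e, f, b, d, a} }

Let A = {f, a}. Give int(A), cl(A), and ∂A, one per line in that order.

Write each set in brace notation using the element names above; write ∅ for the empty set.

int(A) = {a}
cl(A)  = {e, f, b, a}
∂A     = {e, f, b}

open subsets of A: ∅, {a}; so int(A) = {a}
closure: X∖int(X∖A) = X∖{d} = {e, f, b, a}
∂A = {e, f, b, a} minus {a} = {e, f, b}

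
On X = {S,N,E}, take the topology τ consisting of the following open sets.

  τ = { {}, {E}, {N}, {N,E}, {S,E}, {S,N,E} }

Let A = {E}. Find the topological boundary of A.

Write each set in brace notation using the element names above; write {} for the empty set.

interior: largest open inside A is {E} (from {}, {E})
cl via duality: int({S,N}) = {N}, so X∖{N} = {S,E}
cl∖int = {S}

{S}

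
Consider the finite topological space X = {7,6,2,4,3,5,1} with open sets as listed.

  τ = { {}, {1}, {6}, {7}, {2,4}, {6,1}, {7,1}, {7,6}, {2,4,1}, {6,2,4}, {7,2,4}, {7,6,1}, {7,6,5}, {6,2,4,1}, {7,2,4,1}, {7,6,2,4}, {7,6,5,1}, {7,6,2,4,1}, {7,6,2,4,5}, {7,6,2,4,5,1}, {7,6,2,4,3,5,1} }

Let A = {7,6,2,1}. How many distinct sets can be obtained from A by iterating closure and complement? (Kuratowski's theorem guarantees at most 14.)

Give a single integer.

10

cl via duality: int({4,3,5}) = {}, so X∖{} = {7,6,2,4,3,5,1}
Write k for closure, c for complement:
  1. A     = {7,6,2,1}
  2. kA    = {7,6,2,4,3,5,1}
  3. cA    = {4,3,5}
  4. ckA   = {}
  5. kcA   = {2,4,3,5}
  6. ckcA  = {7,6,1}
  7. kckcA = {7,6,3,5,1}
  8. ckckcA = {2,4}
  9. kckckcA = {2,4,3}
  10. ckckckcA = {7,6,5,1}
applying k or c yields no new set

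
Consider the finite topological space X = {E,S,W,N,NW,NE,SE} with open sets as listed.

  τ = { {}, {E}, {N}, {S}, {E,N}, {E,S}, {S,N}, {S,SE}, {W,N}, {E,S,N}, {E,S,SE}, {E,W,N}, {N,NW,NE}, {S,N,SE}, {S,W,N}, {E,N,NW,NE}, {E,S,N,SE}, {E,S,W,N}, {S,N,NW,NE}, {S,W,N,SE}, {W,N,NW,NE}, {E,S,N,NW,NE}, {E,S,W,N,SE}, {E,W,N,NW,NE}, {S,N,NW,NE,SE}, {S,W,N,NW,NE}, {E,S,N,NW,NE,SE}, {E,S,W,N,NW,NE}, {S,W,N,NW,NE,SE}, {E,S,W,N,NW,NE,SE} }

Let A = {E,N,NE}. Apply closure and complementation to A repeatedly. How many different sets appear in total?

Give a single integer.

6

X∖A={S,W,NW,SE}, int(X∖A)={S,SE}, hence cl(A)={E,W,N,NW,NE}
Orbit (k=closure, c=complement):
  1. A     = {E,N,NE}
  2. kA    = {E,W,N,NW,NE}
  3. cA    = {S,W,NW,SE}
  4. ckA   = {S,SE}
  5. kcA   = {S,W,NW,NE,SE}
  6. ckcA  = {E,N}
(closed under both — stop)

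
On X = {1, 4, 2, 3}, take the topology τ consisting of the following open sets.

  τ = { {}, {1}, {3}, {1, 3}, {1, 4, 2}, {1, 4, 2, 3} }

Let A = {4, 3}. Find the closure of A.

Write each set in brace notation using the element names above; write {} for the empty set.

{4, 2, 3}

cl via duality: int({1, 2}) = {1}, so X∖{1} = {4, 2, 3}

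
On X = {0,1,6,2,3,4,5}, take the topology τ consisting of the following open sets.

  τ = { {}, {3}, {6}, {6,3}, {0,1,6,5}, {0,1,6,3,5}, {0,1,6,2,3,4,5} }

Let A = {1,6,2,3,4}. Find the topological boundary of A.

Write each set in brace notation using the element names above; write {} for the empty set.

{0,1,2,4,5}

U open, U⊆A: {}, {6}, {3}, {6,3}. int(A) = ⋃ = {6,3}
X∖A={0,5}, int(X∖A)={}, hence cl(A)={0,1,6,2,3,4,5}
∂A: remove int from cl → {0,1,2,4,5}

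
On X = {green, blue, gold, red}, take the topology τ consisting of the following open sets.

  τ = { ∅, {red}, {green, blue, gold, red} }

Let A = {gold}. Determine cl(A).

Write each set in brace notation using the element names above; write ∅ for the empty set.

cl via duality: int({green, blue, red}) = {red}, so X∖{red} = {green, blue, gold}

{green, blue, gold}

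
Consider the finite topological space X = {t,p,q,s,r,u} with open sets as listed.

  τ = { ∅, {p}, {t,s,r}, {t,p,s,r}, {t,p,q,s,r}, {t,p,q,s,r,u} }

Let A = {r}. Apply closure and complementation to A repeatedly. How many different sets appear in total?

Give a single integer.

8

cl via duality: int({t,p,q,s,u}) = {p}, so X∖{p} = {t,q,s,r,u}
Write k for closure, c for complement:
  1. A     = {r}
  2. kA    = {t,q,s,r,u}
  3. cA    = {t,p,q,s,u}
  4. ckA   = {p}
  5. kcA   = {t,p,q,s,r,u}
  6. kckA  = {p,q,u}
  7. ckcA  = ∅
  8. ckckA = {t,s,r}
applying k or c yields no new set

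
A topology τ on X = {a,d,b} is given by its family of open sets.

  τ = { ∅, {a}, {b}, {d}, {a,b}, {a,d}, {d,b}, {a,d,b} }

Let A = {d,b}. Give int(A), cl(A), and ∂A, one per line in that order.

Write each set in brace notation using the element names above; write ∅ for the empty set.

int(A) = {d,b}
cl(A)  = {d,b}
∂A     = ∅

U open, U⊆A: ∅, {b}, {d}, {d,b}. int(A) = ⋃ = {d,b}
X∖A={a}, int(X∖A)={a}, hence cl(A)={d,b}
∂A: remove int from cl → ∅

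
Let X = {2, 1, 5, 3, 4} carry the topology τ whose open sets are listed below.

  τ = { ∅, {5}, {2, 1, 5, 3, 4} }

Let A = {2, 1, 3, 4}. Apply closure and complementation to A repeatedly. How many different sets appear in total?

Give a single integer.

4

closure: X∖int(X∖A) = X∖{5} = {2, 1, 3, 4}
Let k=closure and c=complement:
  1. A     = {2, 1, 3, 4}
  2. cA    = {5}
  3. kcA   = {2, 1, 5, 3, 4}
  4. ckcA  = ∅
— saturated at 4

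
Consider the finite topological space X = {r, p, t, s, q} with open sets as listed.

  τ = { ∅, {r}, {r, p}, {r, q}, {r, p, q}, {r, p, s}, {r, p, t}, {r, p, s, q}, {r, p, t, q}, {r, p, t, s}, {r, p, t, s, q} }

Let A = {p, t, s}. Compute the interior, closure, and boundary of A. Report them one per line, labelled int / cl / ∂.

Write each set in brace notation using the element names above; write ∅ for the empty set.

opens ⊆ A: ∅; union → int = ∅
complement {r, q}; its interior {r, q}; cl(A) = X∖{r, q} = {p, t, s}
boundary = {p, t, s} ∖ ∅ = {p, t, s}

int(A) = ∅
cl(A)  = {p, t, s}
∂A     = {p, t, s}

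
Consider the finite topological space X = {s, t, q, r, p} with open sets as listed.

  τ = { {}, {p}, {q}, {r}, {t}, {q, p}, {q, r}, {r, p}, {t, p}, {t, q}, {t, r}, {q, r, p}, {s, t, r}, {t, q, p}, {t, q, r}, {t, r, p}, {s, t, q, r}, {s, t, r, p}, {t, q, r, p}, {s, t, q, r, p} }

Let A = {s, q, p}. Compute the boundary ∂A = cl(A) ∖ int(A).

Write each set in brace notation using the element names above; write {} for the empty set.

{s}

open subsets of A: {}, {p}, {q}, {q, p}; so int(A) = {q, p}
closure: X∖int(X∖A) = X∖{t, r} = {s, q, p}
∂A = {s, q, p} minus {q, p} = {s}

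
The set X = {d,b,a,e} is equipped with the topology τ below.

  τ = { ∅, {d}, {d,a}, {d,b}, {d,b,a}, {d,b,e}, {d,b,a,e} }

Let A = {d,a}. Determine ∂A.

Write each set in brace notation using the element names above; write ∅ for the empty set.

{b,e}

U open, U⊆A: ∅, {d}, {d,a}. int(A) = ⋃ = {d,a}
X∖A={b,e}, int(X∖A)=∅, hence cl(A)={d,b,a,e}
∂A: remove int from cl → {b,e}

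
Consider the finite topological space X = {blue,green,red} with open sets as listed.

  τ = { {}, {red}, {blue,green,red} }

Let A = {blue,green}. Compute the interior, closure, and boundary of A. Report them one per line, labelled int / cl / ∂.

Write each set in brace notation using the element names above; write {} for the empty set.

int(A) = {}
cl(A)  = {blue,green}
∂A     = {blue,green}

U open, U⊆A: {}. int(A) = ⋃ = {}
X∖A={red}, int(X∖A)={red}, hence cl(A)={blue,green}
∂A: remove int from cl → {blue,green}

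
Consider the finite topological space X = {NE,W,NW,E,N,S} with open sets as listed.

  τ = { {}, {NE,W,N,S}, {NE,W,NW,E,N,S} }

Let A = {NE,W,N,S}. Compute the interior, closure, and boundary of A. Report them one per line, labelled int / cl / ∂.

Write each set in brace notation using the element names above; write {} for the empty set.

opens ⊆ A: {}, {NE,W,N,S}; union → int = {NE,W,N,S}
complement {NW,E}; its interior {}; cl(A) = X∖{} = {NE,W,NW,E,N,S}
boundary = {NE,W,NW,E,N,S} ∖ {NE,W,N,S} = {NW,E}

int(A) = {NE,W,N,S}
cl(A)  = {NE,W,NW,E,N,S}
∂A     = {NW,E}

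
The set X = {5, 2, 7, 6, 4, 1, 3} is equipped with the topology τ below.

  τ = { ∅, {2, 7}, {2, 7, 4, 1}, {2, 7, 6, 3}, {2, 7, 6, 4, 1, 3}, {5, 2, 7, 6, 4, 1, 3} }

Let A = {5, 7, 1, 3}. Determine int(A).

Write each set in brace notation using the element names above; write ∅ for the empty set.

∅

interior: largest open inside A is ∅ (from ∅)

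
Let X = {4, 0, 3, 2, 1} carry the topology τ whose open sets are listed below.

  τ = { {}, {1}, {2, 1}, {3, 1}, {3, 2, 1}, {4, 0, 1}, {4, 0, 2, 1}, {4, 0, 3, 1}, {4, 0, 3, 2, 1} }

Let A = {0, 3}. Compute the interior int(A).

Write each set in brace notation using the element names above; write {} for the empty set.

opens ⊆ A: {}; union → int = {}

{}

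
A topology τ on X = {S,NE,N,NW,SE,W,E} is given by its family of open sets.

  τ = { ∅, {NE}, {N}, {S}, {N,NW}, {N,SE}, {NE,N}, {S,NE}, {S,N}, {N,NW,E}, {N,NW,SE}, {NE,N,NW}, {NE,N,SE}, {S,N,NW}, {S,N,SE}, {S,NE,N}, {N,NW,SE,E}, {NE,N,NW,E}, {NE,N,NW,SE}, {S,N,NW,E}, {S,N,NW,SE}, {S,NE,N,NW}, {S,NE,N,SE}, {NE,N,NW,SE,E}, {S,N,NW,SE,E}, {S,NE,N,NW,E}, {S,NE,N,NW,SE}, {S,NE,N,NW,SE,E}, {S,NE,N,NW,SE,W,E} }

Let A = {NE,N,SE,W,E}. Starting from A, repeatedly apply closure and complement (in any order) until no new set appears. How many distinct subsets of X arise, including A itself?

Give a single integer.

closure: X∖int(X∖A) = X∖{S} = {NE,N,NW,SE,W,E}
Let k=closure and c=complement:
  1. A     = {NE,N,SE,W,E}
  2. kA    = {NE,N,NW,SE,W,E}
  3. cA    = {S,NW}
  4. ckA   = {S}
  5. kcA   = {S,NW,W,E}
  6. kckA  = {S,W}
  7. ckcA  = {NE,N,SE}
  8. ckckA = {NE,N,NW,SE,E}
— saturated at 8

8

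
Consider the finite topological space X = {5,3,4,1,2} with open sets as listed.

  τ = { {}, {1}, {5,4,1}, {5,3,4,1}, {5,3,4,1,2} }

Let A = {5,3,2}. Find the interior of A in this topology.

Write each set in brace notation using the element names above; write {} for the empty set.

{}

opens ⊆ A: {}; union → int = {}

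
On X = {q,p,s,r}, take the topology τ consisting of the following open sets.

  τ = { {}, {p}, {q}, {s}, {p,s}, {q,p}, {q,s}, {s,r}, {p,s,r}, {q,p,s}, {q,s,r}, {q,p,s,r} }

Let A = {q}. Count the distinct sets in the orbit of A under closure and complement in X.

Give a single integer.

2

closure: X∖int(X∖A) = X∖{p,s,r} = {q}
Let k=closure and c=complement:
  1. A     = {q}
  2. cA    = {p,s,r}
— saturated at 2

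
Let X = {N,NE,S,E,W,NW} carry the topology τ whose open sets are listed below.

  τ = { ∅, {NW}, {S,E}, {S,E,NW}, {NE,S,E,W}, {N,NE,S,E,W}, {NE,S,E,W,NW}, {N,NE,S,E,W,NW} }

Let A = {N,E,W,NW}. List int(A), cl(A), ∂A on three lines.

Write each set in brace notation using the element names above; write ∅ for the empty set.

U open, U⊆A: ∅, {NW}. int(A) = ⋃ = {NW}
X∖A={NE,S}, int(X∖A)=∅, hence cl(A)={N,NE,S,E,W,NW}
∂A: remove int from cl → {N,NE,S,E,W}

int(A) = {NW}
cl(A)  = {N,NE,S,E,W,NW}
∂A     = {N,NE,S,E,W}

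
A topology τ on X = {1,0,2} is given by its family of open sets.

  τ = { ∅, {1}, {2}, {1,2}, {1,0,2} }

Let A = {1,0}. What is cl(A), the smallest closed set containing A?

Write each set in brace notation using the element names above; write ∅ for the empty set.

cl via duality: int({2}) = {2}, so X∖{2} = {1,0}

{1,0}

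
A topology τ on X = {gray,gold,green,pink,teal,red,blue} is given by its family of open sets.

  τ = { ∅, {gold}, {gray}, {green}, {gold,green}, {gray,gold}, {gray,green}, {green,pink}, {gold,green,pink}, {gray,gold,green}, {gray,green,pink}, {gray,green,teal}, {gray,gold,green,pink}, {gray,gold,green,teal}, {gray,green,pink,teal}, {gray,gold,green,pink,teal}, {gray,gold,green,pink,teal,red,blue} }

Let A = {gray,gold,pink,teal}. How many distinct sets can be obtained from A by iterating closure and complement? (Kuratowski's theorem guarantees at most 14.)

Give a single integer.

complement {green,red,blue}; its interior {green}; cl(A) = X∖{green} = {gray,gold,pink,teal,red,blue}
With k = closure, c = complement:
  1. A     = {gray,gold,pink,teal}
  2. kA    = {gray,gold,pink,teal,red,blue}
  3. cA    = {green,red,blue}
  4. ckA   = {green}
  5. kcA   = {green,pink,teal,red,blue}
  6. ckcA  = {gray,gold}
  7. kckcA = {gray,gold,teal,red,blue}
  8. ckckcA = {green,pink}
k, c of each give nothing new

8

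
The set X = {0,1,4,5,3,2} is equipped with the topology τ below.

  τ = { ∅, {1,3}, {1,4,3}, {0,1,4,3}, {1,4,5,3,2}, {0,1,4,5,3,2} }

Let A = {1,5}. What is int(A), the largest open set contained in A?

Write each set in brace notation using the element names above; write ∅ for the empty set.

∅

opens ⊆ A: ∅; union → int = ∅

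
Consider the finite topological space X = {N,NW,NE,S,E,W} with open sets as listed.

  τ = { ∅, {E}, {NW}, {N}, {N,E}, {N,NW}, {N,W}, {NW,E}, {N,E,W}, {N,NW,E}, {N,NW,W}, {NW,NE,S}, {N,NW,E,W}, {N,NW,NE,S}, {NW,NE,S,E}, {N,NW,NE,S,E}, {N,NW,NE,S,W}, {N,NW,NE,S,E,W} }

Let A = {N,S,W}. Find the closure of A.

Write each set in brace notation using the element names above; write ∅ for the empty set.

{N,NE,S,W}

X∖A={NW,NE,E}, int(X∖A)={NW,E}, hence cl(A)={N,NE,S,W}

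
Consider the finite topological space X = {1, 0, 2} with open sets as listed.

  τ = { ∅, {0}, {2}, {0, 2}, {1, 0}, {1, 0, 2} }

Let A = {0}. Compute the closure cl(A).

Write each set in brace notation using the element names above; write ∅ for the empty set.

cl via duality: int({1, 2}) = {2}, so X∖{2} = {1, 0}

{1, 0}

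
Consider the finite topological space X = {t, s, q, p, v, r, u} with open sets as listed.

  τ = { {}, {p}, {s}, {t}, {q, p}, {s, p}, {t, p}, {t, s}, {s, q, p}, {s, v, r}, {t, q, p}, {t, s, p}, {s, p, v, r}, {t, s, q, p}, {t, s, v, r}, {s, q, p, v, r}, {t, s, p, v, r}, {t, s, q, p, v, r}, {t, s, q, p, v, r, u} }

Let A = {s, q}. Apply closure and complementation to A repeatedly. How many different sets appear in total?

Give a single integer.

10

closure: X∖int(X∖A) = X∖{t, p} = {s, q, v, r, u}
Let k=closure and c=complement:
  1. A     = {s, q}
  2. kA    = {s, q, v, r, u}
  3. cA    = {t, p, v, r, u}
  4. ckA   = {t, p}
  5. kcA   = {t, q, p, v, r, u}
  6. kckA  = {t, q, p, u}
  7. ckcA  = {s}
  8. ckckA = {s, v, r}
  9. kckcA = {s, v, r, u}
  10. ckckcA = {t, q, p}
— saturated at 10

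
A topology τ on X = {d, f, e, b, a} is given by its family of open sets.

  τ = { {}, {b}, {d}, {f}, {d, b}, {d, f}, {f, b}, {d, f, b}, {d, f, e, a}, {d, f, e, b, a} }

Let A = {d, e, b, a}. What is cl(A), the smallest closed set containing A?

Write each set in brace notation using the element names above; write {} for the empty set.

X∖A={f}, int(X∖A)={f}, hence cl(A)={d, e, b, a}

{d, e, b, a}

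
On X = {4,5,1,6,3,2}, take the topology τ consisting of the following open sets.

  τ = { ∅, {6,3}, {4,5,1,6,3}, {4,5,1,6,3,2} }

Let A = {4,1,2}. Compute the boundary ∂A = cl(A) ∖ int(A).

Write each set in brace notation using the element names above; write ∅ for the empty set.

open subsets of A: ∅; so int(A) = ∅
closure: X∖int(X∖A) = X∖{6,3} = {4,5,1,2}
∂A = {4,5,1,2} minus ∅ = {4,5,1,2}

{4,5,1,2}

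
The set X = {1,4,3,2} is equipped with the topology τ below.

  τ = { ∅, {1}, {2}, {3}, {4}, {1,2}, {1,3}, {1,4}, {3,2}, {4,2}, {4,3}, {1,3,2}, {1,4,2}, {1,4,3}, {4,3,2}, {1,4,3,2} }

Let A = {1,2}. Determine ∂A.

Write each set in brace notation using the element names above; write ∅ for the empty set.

interior: largest open inside A is {1,2} (from ∅, {1}, {2}, {1,2})
cl via duality: int({4,3}) = {4,3}, so X∖{4,3} = {1,2}
cl∖int = ∅

∅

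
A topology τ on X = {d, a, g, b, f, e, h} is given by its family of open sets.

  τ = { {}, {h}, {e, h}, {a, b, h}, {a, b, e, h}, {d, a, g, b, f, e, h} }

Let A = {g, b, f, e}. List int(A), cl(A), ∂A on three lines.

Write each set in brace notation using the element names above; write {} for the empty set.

int(A) = {}
cl(A)  = {d, a, g, b, f, e}
∂A     = {d, a, g, b, f, e}

interior: largest open inside A is {} (from {})
cl via duality: int({d, a, h}) = {h}, so X∖{h} = {d, a, g, b, f, e}
cl∖int = {d, a, g, b, f, e}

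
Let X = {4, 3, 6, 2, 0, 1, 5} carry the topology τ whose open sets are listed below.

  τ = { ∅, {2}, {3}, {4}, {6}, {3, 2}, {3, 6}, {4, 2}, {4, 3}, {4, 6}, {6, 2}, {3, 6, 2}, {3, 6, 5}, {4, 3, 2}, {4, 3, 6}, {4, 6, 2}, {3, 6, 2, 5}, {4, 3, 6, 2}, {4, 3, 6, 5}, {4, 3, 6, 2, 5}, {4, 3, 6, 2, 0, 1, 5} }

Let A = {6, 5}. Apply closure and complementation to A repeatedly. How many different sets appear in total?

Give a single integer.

6

X∖A={4, 3, 2, 0, 1}, int(X∖A)={4, 3, 2}, hence cl(A)={6, 0, 1, 5}
Orbit (k=closure, c=complement):
  1. A     = {6, 5}
  2. kA    = {6, 0, 1, 5}
  3. cA    = {4, 3, 2, 0, 1}
  4. ckA   = {4, 3, 2}
  5. kcA   = {4, 3, 2, 0, 1, 5}
  6. ckcA  = {6}
(closed under both — stop)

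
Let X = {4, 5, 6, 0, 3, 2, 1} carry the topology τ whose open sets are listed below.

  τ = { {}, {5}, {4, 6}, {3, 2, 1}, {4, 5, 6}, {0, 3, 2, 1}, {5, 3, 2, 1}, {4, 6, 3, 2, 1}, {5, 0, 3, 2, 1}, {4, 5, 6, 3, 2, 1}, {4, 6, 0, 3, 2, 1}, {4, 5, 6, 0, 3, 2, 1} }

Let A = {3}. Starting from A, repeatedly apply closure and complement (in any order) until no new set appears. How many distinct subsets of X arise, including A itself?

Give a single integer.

X∖A={4, 5, 6, 0, 2, 1}, int(X∖A)={4, 5, 6}, hence cl(A)={0, 3, 2, 1}
Orbit (k=closure, c=complement):
  1. A     = {3}
  2. kA    = {0, 3, 2, 1}
  3. cA    = {4, 5, 6, 0, 2, 1}
  4. ckA   = {4, 5, 6}
  5. kcA   = {4, 5, 6, 0, 3, 2, 1}
  6. ckcA  = {}
(closed under both — stop)

6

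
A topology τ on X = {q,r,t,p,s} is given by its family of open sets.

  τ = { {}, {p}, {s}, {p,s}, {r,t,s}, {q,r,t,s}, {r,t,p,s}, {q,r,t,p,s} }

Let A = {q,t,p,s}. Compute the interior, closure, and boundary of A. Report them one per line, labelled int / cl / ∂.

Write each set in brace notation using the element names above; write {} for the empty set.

int(A) = {p,s}
cl(A)  = {q,r,t,p,s}
∂A     = {q,r,t}

U open, U⊆A: {}, {s}, {p}, {p,s}. int(A) = ⋃ = {p,s}
X∖A={r}, int(X∖A)={}, hence cl(A)={q,r,t,p,s}
∂A: remove int from cl → {q,r,t}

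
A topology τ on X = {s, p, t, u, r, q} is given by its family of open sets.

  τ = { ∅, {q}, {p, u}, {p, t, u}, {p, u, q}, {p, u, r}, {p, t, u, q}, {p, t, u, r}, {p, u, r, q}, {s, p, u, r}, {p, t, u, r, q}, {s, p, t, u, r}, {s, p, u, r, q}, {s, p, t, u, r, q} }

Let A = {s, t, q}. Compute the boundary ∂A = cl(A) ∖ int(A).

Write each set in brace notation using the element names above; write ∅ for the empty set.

{s, t}

open subsets of A: ∅, {q}; so int(A) = {q}
closure: X∖int(X∖A) = X∖{p, u, r} = {s, t, q}
∂A = {s, t, q} minus {q} = {s, t}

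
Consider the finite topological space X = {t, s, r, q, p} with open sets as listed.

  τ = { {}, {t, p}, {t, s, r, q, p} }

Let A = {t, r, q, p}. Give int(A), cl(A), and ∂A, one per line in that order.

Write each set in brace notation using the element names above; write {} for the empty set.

interior: largest open inside A is {t, p} (from {}, {t, p})
cl via duality: int({s}) = {}, so X∖{} = {t, s, r, q, p}
cl∖int = {s, r, q}

int(A) = {t, p}
cl(A)  = {t, s, r, q, p}
∂A     = {s, r, q}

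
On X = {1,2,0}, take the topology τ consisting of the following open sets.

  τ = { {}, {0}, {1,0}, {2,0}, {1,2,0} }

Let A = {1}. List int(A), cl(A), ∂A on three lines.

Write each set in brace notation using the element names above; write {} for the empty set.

U open, U⊆A: {}. int(A) = ⋃ = {}
X∖A={2,0}, int(X∖A)={2,0}, hence cl(A)={1}
∂A: remove int from cl → {1}

int(A) = {}
cl(A)  = {1}
∂A     = {1}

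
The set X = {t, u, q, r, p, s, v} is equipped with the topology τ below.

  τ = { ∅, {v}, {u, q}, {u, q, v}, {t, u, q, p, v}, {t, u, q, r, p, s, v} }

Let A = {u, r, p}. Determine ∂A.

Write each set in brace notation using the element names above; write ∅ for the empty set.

opens ⊆ A: ∅; union → int = ∅
complement {t, q, s, v}; its interior {v}; cl(A) = X∖{v} = {t, u, q, r, p, s}
boundary = {t, u, q, r, p, s} ∖ ∅ = {t, u, q, r, p, s}

{t, u, q, r, p, s}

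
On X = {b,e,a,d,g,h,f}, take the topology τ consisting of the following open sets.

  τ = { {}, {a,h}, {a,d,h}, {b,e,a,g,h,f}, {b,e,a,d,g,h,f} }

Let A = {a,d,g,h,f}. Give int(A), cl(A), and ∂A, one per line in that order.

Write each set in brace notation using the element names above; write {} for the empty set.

interior: largest open inside A is {a,d,h} (from {}, {a,h}, {a,d,h})
cl via duality: int({b,e}) = {}, so X∖{} = {b,e,a,d,g,h,f}
cl∖int = {b,e,g,f}

int(A) = {a,d,h}
cl(A)  = {b,e,a,d,g,h,f}
∂A     = {b,e,g,f}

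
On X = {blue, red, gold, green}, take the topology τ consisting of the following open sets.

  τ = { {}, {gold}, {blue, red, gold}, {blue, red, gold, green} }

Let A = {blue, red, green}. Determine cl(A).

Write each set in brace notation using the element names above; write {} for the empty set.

X∖A={gold}, int(X∖A)={gold}, hence cl(A)={blue, red, green}

{blue, red, green}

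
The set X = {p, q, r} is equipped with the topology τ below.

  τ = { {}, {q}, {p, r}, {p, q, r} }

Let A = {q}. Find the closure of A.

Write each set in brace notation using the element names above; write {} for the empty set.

{q}

complement {p, r}; its interior {p, r}; cl(A) = X∖{p, r} = {q}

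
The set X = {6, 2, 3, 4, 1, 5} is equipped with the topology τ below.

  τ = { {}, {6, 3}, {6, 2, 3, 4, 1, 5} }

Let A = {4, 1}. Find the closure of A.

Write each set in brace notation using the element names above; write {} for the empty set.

{2, 4, 1, 5}

X∖A={6, 2, 3, 5}, int(X∖A)={6, 3}, hence cl(A)={2, 4, 1, 5}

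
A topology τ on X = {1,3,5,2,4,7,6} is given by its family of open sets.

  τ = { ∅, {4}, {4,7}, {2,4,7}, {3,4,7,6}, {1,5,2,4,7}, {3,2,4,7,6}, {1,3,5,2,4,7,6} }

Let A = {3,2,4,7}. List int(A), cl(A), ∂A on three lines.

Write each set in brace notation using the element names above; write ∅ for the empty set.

opens ⊆ A: ∅, {4}, {4,7}, {2,4,7}; union → int = {2,4,7}
complement {1,5,6}; its interior ∅; cl(A) = X∖∅ = {1,3,5,2,4,7,6}
boundary = {1,3,5,2,4,7,6} ∖ {2,4,7} = {1,3,5,6}

int(A) = {2,4,7}
cl(A)  = {1,3,5,2,4,7,6}
∂A     = {1,3,5,6}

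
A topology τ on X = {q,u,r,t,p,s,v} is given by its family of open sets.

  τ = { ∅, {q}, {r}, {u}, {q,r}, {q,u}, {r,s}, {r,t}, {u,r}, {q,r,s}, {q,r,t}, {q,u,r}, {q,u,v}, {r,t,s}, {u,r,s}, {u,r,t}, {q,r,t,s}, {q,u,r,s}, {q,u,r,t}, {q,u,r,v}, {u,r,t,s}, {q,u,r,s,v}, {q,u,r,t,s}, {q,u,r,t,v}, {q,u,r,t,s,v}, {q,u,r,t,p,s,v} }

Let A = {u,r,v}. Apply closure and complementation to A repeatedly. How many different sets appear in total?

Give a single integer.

8

complement {q,t,p,s}; its interior {q}; cl(A) = X∖{q} = {u,r,t,p,s,v}
With k = closure, c = complement:
  1. A     = {u,r,v}
  2. kA    = {u,r,t,p,s,v}
  3. cA    = {q,t,p,s}
  4. ckA   = {q}
  5. kcA   = {q,t,p,s,v}
  6. kckA  = {q,p,v}
  7. ckcA  = {u,r}
  8. ckckA = {u,r,t,s}
k, c of each give nothing new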